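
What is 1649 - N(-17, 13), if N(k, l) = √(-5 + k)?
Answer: 1649 - I*√22 ≈ 1649.0 - 4.6904*I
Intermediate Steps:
1649 - N(-17, 13) = 1649 - √(-5 - 17) = 1649 - √(-22) = 1649 - I*√22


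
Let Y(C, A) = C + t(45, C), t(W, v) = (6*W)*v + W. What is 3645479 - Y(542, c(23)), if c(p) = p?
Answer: 3498552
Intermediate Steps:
t(W, v) = W + 6*W*v (t(W, v) = 6*W*v + W = W + 6*W*v)
Y(C, A) = 45 + 271*C (Y(C, A) = C + 45*(1 + 6*C) = C + (45 + 270*C) = 45 + 271*C)
3645479 - Y(542, c(23)) = 3645479 - (45 + 271*542) = 3645479 - (45 + 146882) = 3645479 - 1*146927 = 3645479 - 146927 = 3498552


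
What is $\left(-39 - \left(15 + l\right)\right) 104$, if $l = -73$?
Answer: $1976$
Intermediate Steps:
$\left(-39 - \left(15 + l\right)\right) 104 = \left(-39 - -58\right) 104 = \left(-39 + \left(-15 + 73\right)\right) 104 = \left(-39 + 58\right) 104 = 19 \cdot 104 = 1976$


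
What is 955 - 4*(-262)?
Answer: 2003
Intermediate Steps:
955 - 4*(-262) = 955 + 1048 = 2003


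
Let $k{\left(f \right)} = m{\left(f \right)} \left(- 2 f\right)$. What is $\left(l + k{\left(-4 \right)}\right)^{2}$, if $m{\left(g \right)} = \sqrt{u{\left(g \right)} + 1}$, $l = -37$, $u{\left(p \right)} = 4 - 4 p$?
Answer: $2713 - 592 \sqrt{21} \approx 0.11519$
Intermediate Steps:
$m{\left(g \right)} = \sqrt{5 - 4 g}$ ($m{\left(g \right)} = \sqrt{\left(4 - 4 g\right) + 1} = \sqrt{5 - 4 g}$)
$k{\left(f \right)} = - 2 f \sqrt{5 - 4 f}$ ($k{\left(f \right)} = \sqrt{5 - 4 f} \left(- 2 f\right) = - 2 f \sqrt{5 - 4 f}$)
$\left(l + k{\left(-4 \right)}\right)^{2} = \left(-37 - - 8 \sqrt{5 - -16}\right)^{2} = \left(-37 - - 8 \sqrt{5 + 16}\right)^{2} = \left(-37 - - 8 \sqrt{21}\right)^{2} = \left(-37 + 8 \sqrt{21}\right)^{2}$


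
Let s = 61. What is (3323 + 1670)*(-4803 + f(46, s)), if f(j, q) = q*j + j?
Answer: -9741343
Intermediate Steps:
f(j, q) = j + j*q (f(j, q) = j*q + j = j + j*q)
(3323 + 1670)*(-4803 + f(46, s)) = (3323 + 1670)*(-4803 + 46*(1 + 61)) = 4993*(-4803 + 46*62) = 4993*(-4803 + 2852) = 4993*(-1951) = -9741343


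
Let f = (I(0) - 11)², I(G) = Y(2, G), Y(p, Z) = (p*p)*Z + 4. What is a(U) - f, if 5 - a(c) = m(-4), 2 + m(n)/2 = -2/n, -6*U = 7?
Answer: -41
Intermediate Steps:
Y(p, Z) = 4 + Z*p² (Y(p, Z) = p²*Z + 4 = Z*p² + 4 = 4 + Z*p²)
U = -7/6 (U = -⅙*7 = -7/6 ≈ -1.1667)
m(n) = -4 - 4/n (m(n) = -4 + 2*(-2/n) = -4 - 4/n)
I(G) = 4 + 4*G (I(G) = 4 + G*2² = 4 + G*4 = 4 + 4*G)
a(c) = 8 (a(c) = 5 - (-4 - 4/(-4)) = 5 - (-4 - 4*(-¼)) = 5 - (-4 + 1) = 5 - 1*(-3) = 5 + 3 = 8)
f = 49 (f = ((4 + 4*0) - 11)² = ((4 + 0) - 11)² = (4 - 11)² = (-7)² = 49)
a(U) - f = 8 - 1*49 = 8 - 49 = -41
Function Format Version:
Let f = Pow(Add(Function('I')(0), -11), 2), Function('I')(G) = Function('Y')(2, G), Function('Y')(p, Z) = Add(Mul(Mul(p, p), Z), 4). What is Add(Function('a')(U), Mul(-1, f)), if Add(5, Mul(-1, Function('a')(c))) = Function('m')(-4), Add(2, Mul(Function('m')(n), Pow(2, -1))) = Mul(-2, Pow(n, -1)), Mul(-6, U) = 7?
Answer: -41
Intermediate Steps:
Function('Y')(p, Z) = Add(4, Mul(Z, Pow(p, 2))) (Function('Y')(p, Z) = Add(Mul(Pow(p, 2), Z), 4) = Add(Mul(Z, Pow(p, 2)), 4) = Add(4, Mul(Z, Pow(p, 2))))
U = Rational(-7, 6) (U = Mul(Rational(-1, 6), 7) = Rational(-7, 6) ≈ -1.1667)
Function('m')(n) = Add(-4, Mul(-4, Pow(n, -1))) (Function('m')(n) = Add(-4, Mul(2, Mul(-2, Pow(n, -1)))) = Add(-4, Mul(-4, Pow(n, -1))))
Function('I')(G) = Add(4, Mul(4, G)) (Function('I')(G) = Add(4, Mul(G, Pow(2, 2))) = Add(4, Mul(G, 4)) = Add(4, Mul(4, G)))
Function('a')(c) = 8 (Function('a')(c) = Add(5, Mul(-1, Add(-4, Mul(-4, Pow(-4, -1))))) = Add(5, Mul(-1, Add(-4, Mul(-4, Rational(-1, 4))))) = Add(5, Mul(-1, Add(-4, 1))) = Add(5, Mul(-1, -3)) = Add(5, 3) = 8)
f = 49 (f = Pow(Add(Add(4, Mul(4, 0)), -11), 2) = Pow(Add(Add(4, 0), -11), 2) = Pow(Add(4, -11), 2) = Pow(-7, 2) = 49)
Add(Function('a')(U), Mul(-1, f)) = Add(8, Mul(-1, 49)) = Add(8, -49) = -41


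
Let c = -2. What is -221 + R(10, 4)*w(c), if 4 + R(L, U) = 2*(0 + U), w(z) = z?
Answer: -229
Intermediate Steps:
R(L, U) = -4 + 2*U (R(L, U) = -4 + 2*(0 + U) = -4 + 2*U)
-221 + R(10, 4)*w(c) = -221 + (-4 + 2*4)*(-2) = -221 + (-4 + 8)*(-2) = -221 + 4*(-2) = -221 - 8 = -229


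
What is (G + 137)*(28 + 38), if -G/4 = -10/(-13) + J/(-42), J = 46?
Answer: 830654/91 ≈ 9128.1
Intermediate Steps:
G = 356/273 (G = -4*(-10/(-13) + 46/(-42)) = -4*(-10*(-1/13) + 46*(-1/42)) = -4*(10/13 - 23/21) = -4*(-89/273) = 356/273 ≈ 1.3040)
(G + 137)*(28 + 38) = (356/273 + 137)*(28 + 38) = (37757/273)*66 = 830654/91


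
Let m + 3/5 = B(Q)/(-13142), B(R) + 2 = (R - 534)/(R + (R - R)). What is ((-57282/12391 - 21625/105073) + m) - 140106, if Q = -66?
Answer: -65927287722784452829/470534688637915 ≈ -1.4011e+5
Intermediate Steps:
B(R) = -2 + (-534 + R)/R (B(R) = -2 + (R - 534)/(R + (R - R)) = -2 + (-534 + R)/(R + 0) = -2 + (-534 + R)/R)
m = -217038/361405 (m = -⅗ + ((-534 - 1*(-66))/(-66))/(-13142) = -⅗ - (-534 + 66)/66*(-1/13142) = -⅗ - 1/66*(-468)*(-1/13142) = -⅗ + (78/11)*(-1/13142) = -⅗ - 39/72281 = -217038/361405 ≈ -0.60054)
((-57282/12391 - 21625/105073) + m) - 140106 = ((-57282/12391 - 21625/105073) - 217038/361405) - 140106 = (-6286746961/1301959543 - 217038/361405) - 140106 = -2554636480733839/470534688637915 - 140106 = -65927287722784452829/470534688637915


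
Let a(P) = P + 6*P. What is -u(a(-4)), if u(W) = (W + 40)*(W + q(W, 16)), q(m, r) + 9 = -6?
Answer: 516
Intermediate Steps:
q(m, r) = -15 (q(m, r) = -9 - 6 = -15)
a(P) = 7*P
u(W) = (-15 + W)*(40 + W) (u(W) = (W + 40)*(W - 15) = (40 + W)*(-15 + W) = (-15 + W)*(40 + W))
-u(a(-4)) = -(-600 + (7*(-4))² + 25*(7*(-4))) = -(-600 + (-28)² + 25*(-28)) = -(-600 + 784 - 700) = -1*(-516) = 516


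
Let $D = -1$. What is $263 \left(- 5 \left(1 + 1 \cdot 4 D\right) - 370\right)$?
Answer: $-93365$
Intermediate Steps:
$263 \left(- 5 \left(1 + 1 \cdot 4 D\right) - 370\right) = 263 \left(- 5 \left(1 + 1 \cdot 4 \left(-1\right)\right) - 370\right) = 263 \left(- 5 \left(1 + 4 \left(-1\right)\right) - 370\right) = 263 \left(- 5 \left(1 - 4\right) - 370\right) = 263 \left(\left(-5\right) \left(-3\right) - 370\right) = 263 \left(15 - 370\right) = 263 \left(-355\right) = -93365$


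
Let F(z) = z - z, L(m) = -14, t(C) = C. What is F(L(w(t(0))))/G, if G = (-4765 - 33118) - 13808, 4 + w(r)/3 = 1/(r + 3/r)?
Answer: 0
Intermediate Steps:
w(r) = -12 + 3/(r + 3/r)
G = -51691 (G = -37883 - 13808 = -51691)
F(z) = 0
F(L(w(t(0))))/G = 0/(-51691) = 0*(-1/51691) = 0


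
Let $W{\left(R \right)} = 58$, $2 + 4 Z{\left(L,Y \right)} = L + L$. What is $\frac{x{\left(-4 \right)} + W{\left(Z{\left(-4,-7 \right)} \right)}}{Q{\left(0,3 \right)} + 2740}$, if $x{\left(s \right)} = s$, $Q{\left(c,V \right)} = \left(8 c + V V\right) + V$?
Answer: $\frac{27}{1376} \approx 0.019622$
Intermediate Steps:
$Z{\left(L,Y \right)} = - \frac{1}{2} + \frac{L}{2}$ ($Z{\left(L,Y \right)} = - \frac{1}{2} + \frac{L + L}{4} = - \frac{1}{2} + \frac{2 L}{4} = - \frac{1}{2} + \frac{L}{2}$)
$Q{\left(c,V \right)} = V + V^{2} + 8 c$ ($Q{\left(c,V \right)} = \left(8 c + V^{2}\right) + V = \left(V^{2} + 8 c\right) + V = V + V^{2} + 8 c$)
$\frac{x{\left(-4 \right)} + W{\left(Z{\left(-4,-7 \right)} \right)}}{Q{\left(0,3 \right)} + 2740} = \frac{-4 + 58}{\left(3 + 3^{2} + 8 \cdot 0\right) + 2740} = \frac{54}{\left(3 + 9 + 0\right) + 2740} = \frac{54}{12 + 2740} = \frac{54}{2752} = 54 \cdot \frac{1}{2752} = \frac{27}{1376}$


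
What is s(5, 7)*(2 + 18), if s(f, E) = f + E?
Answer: 240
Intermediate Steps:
s(f, E) = E + f
s(5, 7)*(2 + 18) = (7 + 5)*(2 + 18) = 12*20 = 240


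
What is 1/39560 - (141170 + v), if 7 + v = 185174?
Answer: -12909891719/39560 ≈ -3.2634e+5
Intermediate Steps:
v = 185167 (v = -7 + 185174 = 185167)
1/39560 - (141170 + v) = 1/39560 - (141170 + 185167) = 1/39560 - 1*326337 = 1/39560 - 326337 = -12909891719/39560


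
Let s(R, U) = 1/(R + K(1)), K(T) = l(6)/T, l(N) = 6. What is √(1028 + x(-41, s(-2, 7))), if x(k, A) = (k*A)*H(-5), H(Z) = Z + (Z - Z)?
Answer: √4317/2 ≈ 32.852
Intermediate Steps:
H(Z) = Z (H(Z) = Z + 0 = Z)
K(T) = 6/T
s(R, U) = 1/(6 + R) (s(R, U) = 1/(R + 6/1) = 1/(R + 6*1) = 1/(R + 6) = 1/(6 + R))
x(k, A) = -5*A*k (x(k, A) = (k*A)*(-5) = (A*k)*(-5) = -5*A*k)
√(1028 + x(-41, s(-2, 7))) = √(1028 - 5*(-41)/(6 - 2)) = √(1028 - 5*(-41)/4) = √(1028 - 5*¼*(-41)) = √(1028 + 205/4) = √(4317/4) = √4317/2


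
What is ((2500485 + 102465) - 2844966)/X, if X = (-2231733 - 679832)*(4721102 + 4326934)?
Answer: 20168/2195328744695 ≈ 9.1868e-9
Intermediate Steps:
X = -26343944936340 (X = -2911565*9048036 = -26343944936340)
((2500485 + 102465) - 2844966)/X = ((2500485 + 102465) - 2844966)/(-26343944936340) = (2602950 - 2844966)*(-1/26343944936340) = -242016*(-1/26343944936340) = 20168/2195328744695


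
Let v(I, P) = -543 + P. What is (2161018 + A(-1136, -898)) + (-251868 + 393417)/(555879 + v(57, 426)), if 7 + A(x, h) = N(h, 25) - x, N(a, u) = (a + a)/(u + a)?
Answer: 349677363942017/161726742 ≈ 2.1621e+6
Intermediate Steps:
N(a, u) = 2*a/(a + u) (N(a, u) = (2*a)/(a + u) = 2*a/(a + u))
A(x, h) = -7 - x + 2*h/(25 + h) (A(x, h) = -7 + (2*h/(h + 25) - x) = -7 + (2*h/(25 + h) - x) = -7 + (-x + 2*h/(25 + h)) = -7 - x + 2*h/(25 + h))
(2161018 + A(-1136, -898)) + (-251868 + 393417)/(555879 + v(57, 426)) = (2161018 + (2*(-898) - (7 - 1136)*(25 - 898))/(25 - 898)) + (-251868 + 393417)/(555879 + (-543 + 426)) = (2161018 + (-1796 - 1*(-1129)*(-873))/(-873)) + 141549/(555879 - 117) = (2161018 - (-1796 - 985617)/873) + 141549/555762 = (2161018 - 1/873*(-987413)) + 141549*(1/555762) = (2161018 + 987413/873) + 47183/185254 = 1887556127/873 + 47183/185254 = 349677363942017/161726742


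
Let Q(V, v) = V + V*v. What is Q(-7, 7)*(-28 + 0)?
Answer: 1568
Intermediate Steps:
Q(-7, 7)*(-28 + 0) = (-7*(1 + 7))*(-28 + 0) = -7*8*(-28) = -56*(-28) = 1568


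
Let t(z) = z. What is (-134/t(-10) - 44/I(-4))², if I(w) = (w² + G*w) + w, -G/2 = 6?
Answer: 1444/9 ≈ 160.44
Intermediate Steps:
G = -12 (G = -2*6 = -12)
I(w) = w² - 11*w (I(w) = (w² - 12*w) + w = w² - 11*w)
(-134/t(-10) - 44/I(-4))² = (-134/(-10) - 44*(-1/(4*(-11 - 4))))² = (-134*(-⅒) - 44/((-4*(-15))))² = (67/5 - 44/60)² = (67/5 - 44*1/60)² = (67/5 - 11/15)² = (38/3)² = 1444/9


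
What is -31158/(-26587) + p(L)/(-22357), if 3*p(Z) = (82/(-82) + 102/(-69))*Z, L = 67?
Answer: 16055631589/13671327857 ≈ 1.1744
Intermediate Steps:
p(Z) = -19*Z/23 (p(Z) = ((82/(-82) + 102/(-69))*Z)/3 = ((82*(-1/82) + 102*(-1/69))*Z)/3 = ((-1 - 34/23)*Z)/3 = (-57*Z/23)/3 = -19*Z/23)
-31158/(-26587) + p(L)/(-22357) = -31158/(-26587) - 19/23*67/(-22357) = -31158*(-1/26587) - 1273/23*(-1/22357) = 31158/26587 + 1273/514211 = 16055631589/13671327857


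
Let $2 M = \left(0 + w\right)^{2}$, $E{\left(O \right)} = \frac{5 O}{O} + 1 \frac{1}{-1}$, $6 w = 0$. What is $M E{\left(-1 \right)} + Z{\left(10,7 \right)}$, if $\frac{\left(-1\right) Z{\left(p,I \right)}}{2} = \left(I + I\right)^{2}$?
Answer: $-392$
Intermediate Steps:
$w = 0$ ($w = \frac{1}{6} \cdot 0 = 0$)
$E{\left(O \right)} = 4$ ($E{\left(O \right)} = 5 + 1 \left(-1\right) = 5 - 1 = 4$)
$Z{\left(p,I \right)} = - 8 I^{2}$ ($Z{\left(p,I \right)} = - 2 \left(I + I\right)^{2} = - 2 \left(2 I\right)^{2} = - 2 \cdot 4 I^{2} = - 8 I^{2}$)
$M = 0$ ($M = \frac{\left(0 + 0\right)^{2}}{2} = \frac{0^{2}}{2} = \frac{1}{2} \cdot 0 = 0$)
$M E{\left(-1 \right)} + Z{\left(10,7 \right)} = 0 \cdot 4 - 8 \cdot 7^{2} = 0 - 392 = -392$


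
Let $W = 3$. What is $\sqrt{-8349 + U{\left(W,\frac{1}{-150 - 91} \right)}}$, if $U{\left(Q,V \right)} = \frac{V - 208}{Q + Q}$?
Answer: $\frac{i \sqrt{17529544218}}{1446} \approx 91.562 i$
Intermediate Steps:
$U{\left(Q,V \right)} = \frac{-208 + V}{2 Q}$
$\sqrt{-8349 + U{\left(W,\frac{1}{-150 - 91} \right)}} = \sqrt{-8349 + \frac{-208 + \frac{1}{-150 - 91}}{2 \cdot 3}} = \sqrt{-8349 + \frac{1}{2} \cdot \frac{1}{3} \left(-208 + \frac{1}{-241}\right)} = \sqrt{-8349 + \frac{1}{2} \cdot \frac{1}{3} \left(-208 - \frac{1}{241}\right)} = \sqrt{-8349 + \frac{1}{2} \cdot \frac{1}{3} \left(- \frac{50129}{241}\right)} = \sqrt{-8349 - \frac{50129}{1446}} = \sqrt{- \frac{12122783}{1446}} = \frac{i \sqrt{17529544218}}{1446}$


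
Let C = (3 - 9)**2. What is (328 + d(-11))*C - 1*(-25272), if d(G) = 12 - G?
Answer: 37908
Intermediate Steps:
C = 36 (C = (-6)**2 = 36)
(328 + d(-11))*C - 1*(-25272) = (328 + (12 - 1*(-11)))*36 - 1*(-25272) = (328 + (12 + 11))*36 + 25272 = (328 + 23)*36 + 25272 = 351*36 + 25272 = 12636 + 25272 = 37908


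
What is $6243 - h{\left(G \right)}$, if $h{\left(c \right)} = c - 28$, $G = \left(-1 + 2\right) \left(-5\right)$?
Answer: $6276$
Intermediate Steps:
$G = -5$ ($G = 1 \left(-5\right) = -5$)
$h{\left(c \right)} = -28 + c$
$6243 - h{\left(G \right)} = 6243 - \left(-28 - 5\right) = 6243 - -33 = 6243 + 33 = 6276$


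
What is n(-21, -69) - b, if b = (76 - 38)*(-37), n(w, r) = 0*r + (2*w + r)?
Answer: 1295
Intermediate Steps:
n(w, r) = r + 2*w (n(w, r) = 0 + (r + 2*w) = r + 2*w)
b = -1406 (b = 38*(-37) = -1406)
n(-21, -69) - b = (-69 + 2*(-21)) - 1*(-1406) = (-69 - 42) + 1406 = -111 + 1406 = 1295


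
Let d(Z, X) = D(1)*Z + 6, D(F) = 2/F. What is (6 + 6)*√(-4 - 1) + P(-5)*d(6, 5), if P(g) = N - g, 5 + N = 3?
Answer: 54 + 12*I*√5 ≈ 54.0 + 26.833*I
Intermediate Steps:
N = -2 (N = -5 + 3 = -2)
d(Z, X) = 6 + 2*Z (d(Z, X) = (2/1)*Z + 6 = (2*1)*Z + 6 = 2*Z + 6 = 6 + 2*Z)
P(g) = -2 - g
(6 + 6)*√(-4 - 1) + P(-5)*d(6, 5) = (6 + 6)*√(-4 - 1) + (-2 - 1*(-5))*(6 + 2*6) = 12*√(-5) + (-2 + 5)*(6 + 12) = 12*(I*√5) + 3*18 = 12*I*√5 + 54 = 54 + 12*I*√5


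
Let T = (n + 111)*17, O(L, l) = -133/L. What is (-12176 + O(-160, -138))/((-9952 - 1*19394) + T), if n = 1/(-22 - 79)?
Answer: 196750727/443740160 ≈ 0.44339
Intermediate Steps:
n = -1/101 (n = 1/(-101) = -1/101 ≈ -0.0099010)
T = 190570/101 (T = (-1/101 + 111)*17 = (11210/101)*17 = 190570/101 ≈ 1886.8)
(-12176 + O(-160, -138))/((-9952 - 1*19394) + T) = (-12176 - 133/(-160))/((-9952 - 1*19394) + 190570/101) = (-12176 - 133*(-1/160))/((-9952 - 19394) + 190570/101) = (-12176 + 133/160)/(-29346 + 190570/101) = -1948027/(160*(-2773376/101)) = -1948027/160*(-101/2773376) = 196750727/443740160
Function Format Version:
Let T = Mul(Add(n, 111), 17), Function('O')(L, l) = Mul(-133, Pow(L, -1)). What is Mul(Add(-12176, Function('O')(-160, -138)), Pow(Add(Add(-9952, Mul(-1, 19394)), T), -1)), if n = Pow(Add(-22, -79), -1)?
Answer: Rational(196750727, 443740160) ≈ 0.44339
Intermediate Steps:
n = Rational(-1, 101) (n = Pow(-101, -1) = Rational(-1, 101) ≈ -0.0099010)
T = Rational(190570, 101) (T = Mul(Add(Rational(-1, 101), 111), 17) = Mul(Rational(11210, 101), 17) = Rational(190570, 101) ≈ 1886.8)
Mul(Add(-12176, Function('O')(-160, -138)), Pow(Add(Add(-9952, Mul(-1, 19394)), T), -1)) = Mul(Add(-12176, Mul(-133, Pow(-160, -1))), Pow(Add(Add(-9952, Mul(-1, 19394)), Rational(190570, 101)), -1)) = Mul(Add(-12176, Mul(-133, Rational(-1, 160))), Pow(Add(Add(-9952, -19394), Rational(190570, 101)), -1)) = Mul(Add(-12176, Rational(133, 160)), Pow(Add(-29346, Rational(190570, 101)), -1)) = Mul(Rational(-1948027, 160), Pow(Rational(-2773376, 101), -1)) = Mul(Rational(-1948027, 160), Rational(-101, 2773376)) = Rational(196750727, 443740160)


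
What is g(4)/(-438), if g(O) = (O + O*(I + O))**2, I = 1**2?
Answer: -96/73 ≈ -1.3151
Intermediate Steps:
I = 1
g(O) = (O + O*(1 + O))**2
g(4)/(-438) = (4**2*(2 + 4)**2)/(-438) = -8*6**2/219 = -8*36/219 = -1/438*576 = -96/73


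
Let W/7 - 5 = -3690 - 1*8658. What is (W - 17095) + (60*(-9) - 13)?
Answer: -104049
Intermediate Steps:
W = -86401 (W = 35 + 7*(-3690 - 1*8658) = 35 + 7*(-3690 - 8658) = 35 + 7*(-12348) = 35 - 86436 = -86401)
(W - 17095) + (60*(-9) - 13) = (-86401 - 17095) + (60*(-9) - 13) = -103496 + (-540 - 13) = -103496 - 553 = -104049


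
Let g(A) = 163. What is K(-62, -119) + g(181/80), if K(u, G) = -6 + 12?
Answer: 169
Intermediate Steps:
K(u, G) = 6
K(-62, -119) + g(181/80) = 6 + 163 = 169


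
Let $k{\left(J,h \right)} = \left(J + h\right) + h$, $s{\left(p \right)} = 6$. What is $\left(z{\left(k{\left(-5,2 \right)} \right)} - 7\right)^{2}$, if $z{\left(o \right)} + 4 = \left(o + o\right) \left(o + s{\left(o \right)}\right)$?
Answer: $441$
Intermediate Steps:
$k{\left(J,h \right)} = J + 2 h$
$z{\left(o \right)} = -4 + 2 o \left(6 + o\right)$ ($z{\left(o \right)} = -4 + \left(o + o\right) \left(o + 6\right) = -4 + 2 o \left(6 + o\right)$)
$\left(z{\left(k{\left(-5,2 \right)} \right)} - 7\right)^{2} = \left(\left(-4 + 2 \left(-5 + 2 \cdot 2\right)^{2} + 12 \left(-5 + 2 \cdot 2\right)\right) - 7\right)^{2} = \left(\left(-4 + 2 \left(-5 + 4\right)^{2} + 12 \left(-5 + 4\right)\right) - 7\right)^{2} = \left(\left(-4 + 2 \left(-1\right)^{2} + 12 \left(-1\right)\right) - 7\right)^{2} = \left(\left(-4 + 2 \cdot 1 - 12\right) - 7\right)^{2} = \left(\left(-4 + 2 - 12\right) - 7\right)^{2} = \left(-14 - 7\right)^{2} = \left(-21\right)^{2} = 441$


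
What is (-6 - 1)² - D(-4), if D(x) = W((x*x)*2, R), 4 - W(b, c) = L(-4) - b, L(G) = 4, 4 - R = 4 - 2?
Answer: 17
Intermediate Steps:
R = 2 (R = 4 - (4 - 2) = 4 - 1*2 = 4 - 2 = 2)
W(b, c) = b (W(b, c) = 4 - (4 - b) = 4 + (-4 + b) = b)
D(x) = 2*x² (D(x) = (x*x)*2 = x²*2 = 2*x²)
(-6 - 1)² - D(-4) = (-6 - 1)² - 2*(-4)² = (-7)² - 2*16 = 49 - 1*32 = 49 - 32 = 17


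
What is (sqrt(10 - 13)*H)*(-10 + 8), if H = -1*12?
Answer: 24*I*sqrt(3) ≈ 41.569*I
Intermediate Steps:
H = -12
(sqrt(10 - 13)*H)*(-10 + 8) = (sqrt(10 - 13)*(-12))*(-10 + 8) = (sqrt(-3)*(-12))*(-2) = ((I*sqrt(3))*(-12))*(-2) = -12*I*sqrt(3)*(-2) = 24*I*sqrt(3)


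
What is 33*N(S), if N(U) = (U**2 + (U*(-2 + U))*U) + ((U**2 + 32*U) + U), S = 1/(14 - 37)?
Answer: -576114/12167 ≈ -47.351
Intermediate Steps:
S = -1/23 (S = 1/(-23) = -1/23 ≈ -0.043478)
N(U) = 2*U**2 + 33*U + U**2*(-2 + U) (N(U) = (U**2 + U**2*(-2 + U)) + (U**2 + 33*U) = 2*U**2 + 33*U + U**2*(-2 + U))
33*N(S) = 33*(-(33 + (-1/23)**2)/23) = 33*(-(33 + 1/529)/23) = 33*(-1/23*17458/529) = 33*(-17458/12167) = -576114/12167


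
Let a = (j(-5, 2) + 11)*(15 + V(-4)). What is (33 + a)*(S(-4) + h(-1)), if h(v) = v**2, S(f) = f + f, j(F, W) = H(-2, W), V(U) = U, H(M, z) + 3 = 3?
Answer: -1078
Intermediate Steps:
H(M, z) = 0 (H(M, z) = -3 + 3 = 0)
j(F, W) = 0
S(f) = 2*f
a = 121 (a = (0 + 11)*(15 - 4) = 11*11 = 121)
(33 + a)*(S(-4) + h(-1)) = (33 + 121)*(2*(-4) + (-1)**2) = 154*(-8 + 1) = 154*(-7) = -1078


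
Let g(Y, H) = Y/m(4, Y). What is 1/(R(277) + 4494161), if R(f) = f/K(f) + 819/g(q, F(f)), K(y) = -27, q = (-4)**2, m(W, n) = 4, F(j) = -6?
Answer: 108/485390393 ≈ 2.2250e-7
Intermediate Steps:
q = 16
g(Y, H) = Y/4
R(f) = 819/4 - f/27 (R(f) = f/(-27) + 819/(((1/4)*16)) = f*(-1/27) + 819/4 = -f/27 + 819*(1/4) = -f/27 + 819/4 = 819/4 - f/27)
1/(R(277) + 4494161) = 1/((819/4 - 1/27*277) + 4494161) = 1/((819/4 - 277/27) + 4494161) = 1/(21005/108 + 4494161) = 1/(485390393/108) = 108/485390393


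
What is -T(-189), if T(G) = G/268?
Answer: 189/268 ≈ 0.70522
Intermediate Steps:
T(G) = G/268 (T(G) = G*(1/268) = G/268)
-T(-189) = -(-189)/268 = -1*(-189/268) = 189/268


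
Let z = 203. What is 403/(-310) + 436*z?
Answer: 885067/10 ≈ 88507.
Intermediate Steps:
403/(-310) + 436*z = 403/(-310) + 436*203 = 403*(-1/310) + 88508 = -13/10 + 88508 = 885067/10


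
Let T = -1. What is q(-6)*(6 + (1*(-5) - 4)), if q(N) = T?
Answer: 3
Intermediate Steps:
q(N) = -1
q(-6)*(6 + (1*(-5) - 4)) = -(6 + (1*(-5) - 4)) = -(6 + (-5 - 4)) = -(6 - 9) = -1*(-3) = 3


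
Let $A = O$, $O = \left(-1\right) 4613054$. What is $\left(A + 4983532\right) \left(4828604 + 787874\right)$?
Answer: $2080781536484$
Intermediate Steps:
$O = -4613054$
$A = -4613054$
$\left(A + 4983532\right) \left(4828604 + 787874\right) = \left(-4613054 + 4983532\right) \left(4828604 + 787874\right) = 370478 \cdot 5616478 = 2080781536484$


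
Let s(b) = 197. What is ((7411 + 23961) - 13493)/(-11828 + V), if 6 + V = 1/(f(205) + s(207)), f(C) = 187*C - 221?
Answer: -684962369/453372373 ≈ -1.5108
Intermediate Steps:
f(C) = -221 + 187*C
V = -229865/38311 (V = -6 + 1/((-221 + 187*205) + 197) = -6 + 1/((-221 + 38335) + 197) = -6 + 1/(38114 + 197) = -6 + 1/38311 = -229865/38311 ≈ -6.0000)
((7411 + 23961) - 13493)/(-11828 + V) = ((7411 + 23961) - 13493)/(-11828 - 229865/38311) = (31372 - 13493)/(-453372373/38311) = 17879*(-38311/453372373) = -684962369/453372373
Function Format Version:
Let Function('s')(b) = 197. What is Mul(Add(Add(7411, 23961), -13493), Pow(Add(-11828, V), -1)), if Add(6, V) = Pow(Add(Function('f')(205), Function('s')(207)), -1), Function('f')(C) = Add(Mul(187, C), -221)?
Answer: Rational(-684962369, 453372373) ≈ -1.5108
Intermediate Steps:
Function('f')(C) = Add(-221, Mul(187, C))
V = Rational(-229865, 38311) (V = Add(-6, Pow(Add(Add(-221, Mul(187, 205)), 197), -1)) = Add(-6, Pow(Add(Add(-221, 38335), 197), -1)) = Add(-6, Pow(Add(38114, 197), -1)) = Add(-6, Pow(38311, -1)) = Add(-6, Rational(1, 38311)) = Rational(-229865, 38311) ≈ -6.0000)
Mul(Add(Add(7411, 23961), -13493), Pow(Add(-11828, V), -1)) = Mul(Add(Add(7411, 23961), -13493), Pow(Add(-11828, Rational(-229865, 38311)), -1)) = Mul(Add(31372, -13493), Pow(Rational(-453372373, 38311), -1)) = Mul(17879, Rational(-38311, 453372373)) = Rational(-684962369, 453372373)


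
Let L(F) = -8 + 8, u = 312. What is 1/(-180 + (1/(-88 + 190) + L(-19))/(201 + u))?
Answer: -52326/9418679 ≈ -0.0055556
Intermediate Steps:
L(F) = 0
1/(-180 + (1/(-88 + 190) + L(-19))/(201 + u)) = 1/(-180 + (1/(-88 + 190) + 0)/(201 + 312)) = 1/(-180 + (1/102 + 0)/513) = 1/(-180 + (1/102 + 0)*(1/513)) = 1/(-180 + (1/102)*(1/513)) = 1/(-180 + 1/52326) = 1/(-9418679/52326) = -52326/9418679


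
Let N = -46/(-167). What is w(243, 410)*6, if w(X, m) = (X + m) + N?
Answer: 654582/167 ≈ 3919.7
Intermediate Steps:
N = 46/167 (N = -46*(-1/167) = 46/167 ≈ 0.27545)
w(X, m) = 46/167 + X + m (w(X, m) = (X + m) + 46/167 = 46/167 + X + m)
w(243, 410)*6 = (46/167 + 243 + 410)*6 = (109097/167)*6 = 654582/167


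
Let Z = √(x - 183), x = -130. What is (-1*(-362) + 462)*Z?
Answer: 824*I*√313 ≈ 14578.0*I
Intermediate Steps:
Z = I*√313 (Z = √(-130 - 183) = √(-313) = I*√313 ≈ 17.692*I)
(-1*(-362) + 462)*Z = (-1*(-362) + 462)*(I*√313) = (362 + 462)*(I*√313) = 824*(I*√313) = 824*I*√313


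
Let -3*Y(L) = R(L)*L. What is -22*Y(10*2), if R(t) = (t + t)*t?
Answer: 352000/3 ≈ 1.1733e+5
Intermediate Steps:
R(t) = 2*t² (R(t) = (2*t)*t = 2*t²)
Y(L) = -2*L³/3 (Y(L) = -2*L²*L/3 = -2*L³/3)
-22*Y(10*2) = -(-44)*(10*2)³/3 = -(-44)*20³/3 = -(-44)*8000/3 = -22*(-16000/3) = 352000/3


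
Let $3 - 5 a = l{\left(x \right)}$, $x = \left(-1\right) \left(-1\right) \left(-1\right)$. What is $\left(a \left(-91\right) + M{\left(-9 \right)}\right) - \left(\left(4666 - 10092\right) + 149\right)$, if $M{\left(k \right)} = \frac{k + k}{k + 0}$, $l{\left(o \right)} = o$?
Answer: $\frac{26031}{5} \approx 5206.2$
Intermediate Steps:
$x = -1$ ($x = 1 \left(-1\right) = -1$)
$a = \frac{4}{5}$ ($a = \frac{3}{5} - - \frac{1}{5} = \frac{3}{5} + \frac{1}{5} = \frac{4}{5} \approx 0.8$)
$M{\left(k \right)} = 2$ ($M{\left(k \right)} = \frac{2 k}{k} = 2$)
$\left(a \left(-91\right) + M{\left(-9 \right)}\right) - \left(\left(4666 - 10092\right) + 149\right) = \left(\frac{4}{5} \left(-91\right) + 2\right) - \left(\left(4666 - 10092\right) + 149\right) = \left(- \frac{364}{5} + 2\right) - \left(-5426 + 149\right) = - \frac{354}{5} - -5277 = - \frac{354}{5} + 5277 = \frac{26031}{5}$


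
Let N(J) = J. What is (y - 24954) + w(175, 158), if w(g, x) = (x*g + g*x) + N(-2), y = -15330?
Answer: 15014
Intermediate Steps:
w(g, x) = -2 + 2*g*x (w(g, x) = (x*g + g*x) - 2 = (g*x + g*x) - 2 = 2*g*x - 2 = -2 + 2*g*x)
(y - 24954) + w(175, 158) = (-15330 - 24954) + (-2 + 2*175*158) = -40284 + (-2 + 55300) = -40284 + 55298 = 15014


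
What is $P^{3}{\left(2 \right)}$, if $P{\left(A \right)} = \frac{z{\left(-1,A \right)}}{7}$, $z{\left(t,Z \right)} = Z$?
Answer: $\frac{8}{343} \approx 0.023324$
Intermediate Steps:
$P{\left(A \right)} = \frac{A}{7}$
$P^{3}{\left(2 \right)} = \left(\frac{1}{7} \cdot 2\right)^{3} = \left(\frac{2}{7}\right)^{3} = \frac{8}{343}$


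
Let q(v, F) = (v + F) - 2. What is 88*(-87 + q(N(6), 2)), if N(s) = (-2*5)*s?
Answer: -12936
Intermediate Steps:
N(s) = -10*s
q(v, F) = -2 + F + v (q(v, F) = (F + v) - 2 = -2 + F + v)
88*(-87 + q(N(6), 2)) = 88*(-87 + (-2 + 2 - 10*6)) = 88*(-87 + (-2 + 2 - 60)) = 88*(-87 - 60) = 88*(-147) = -12936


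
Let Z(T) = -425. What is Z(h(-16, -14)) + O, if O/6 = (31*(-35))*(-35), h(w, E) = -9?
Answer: 227425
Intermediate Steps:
O = 227850 (O = 6*((31*(-35))*(-35)) = 6*(-1085*(-35)) = 6*37975 = 227850)
Z(h(-16, -14)) + O = -425 + 227850 = 227425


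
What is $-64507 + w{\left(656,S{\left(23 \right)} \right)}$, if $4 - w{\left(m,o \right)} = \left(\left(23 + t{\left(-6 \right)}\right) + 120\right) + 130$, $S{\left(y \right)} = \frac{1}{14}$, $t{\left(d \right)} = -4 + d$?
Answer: $-64766$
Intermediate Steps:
$S{\left(y \right)} = \frac{1}{14}$
$w{\left(m,o \right)} = -259$ ($w{\left(m,o \right)} = 4 - \left(\left(\left(23 - 10\right) + 120\right) + 130\right) = 4 - \left(\left(13 + 120\right) + 130\right) = 4 - \left(133 + 130\right) = 4 - 263 = -259$)
$-64507 + w{\left(656,S{\left(23 \right)} \right)} = -64507 - 259 = -64766$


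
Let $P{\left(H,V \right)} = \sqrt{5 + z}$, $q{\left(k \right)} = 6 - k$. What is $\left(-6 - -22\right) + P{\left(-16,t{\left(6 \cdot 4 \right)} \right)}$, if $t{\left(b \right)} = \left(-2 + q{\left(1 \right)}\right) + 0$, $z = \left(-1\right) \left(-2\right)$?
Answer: $16 + \sqrt{7} \approx 18.646$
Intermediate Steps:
$z = 2$
$t{\left(b \right)} = 3$ ($t{\left(b \right)} = \left(-2 + \left(6 - 1\right)\right) + 0 = \left(-2 + 5\right) + 0 = 3 + 0 = 3$)
$P{\left(H,V \right)} = \sqrt{7}$ ($P{\left(H,V \right)} = \sqrt{5 + 2} = \sqrt{7}$)
$\left(-6 - -22\right) + P{\left(-16,t{\left(6 \cdot 4 \right)} \right)} = \left(-6 - -22\right) + \sqrt{7} = \left(-6 + 22\right) + \sqrt{7} = 16 + \sqrt{7}$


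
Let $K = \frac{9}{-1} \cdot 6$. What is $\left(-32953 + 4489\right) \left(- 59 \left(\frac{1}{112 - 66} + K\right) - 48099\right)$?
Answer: $\frac{29404123224}{23} \approx 1.2784 \cdot 10^{9}$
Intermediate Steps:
$K = -54$ ($K = 9 \left(-1\right) 6 = \left(-9\right) 6 = -54$)
$\left(-32953 + 4489\right) \left(- 59 \left(\frac{1}{112 - 66} + K\right) - 48099\right) = \left(-32953 + 4489\right) \left(- 59 \left(\frac{1}{112 - 66} - 54\right) - 48099\right) = - 28464 \left(- 59 \left(\frac{1}{46} - 54\right) - 48099\right) = - 28464 \left(\left(-59\right) \left(- \frac{2483}{46}\right) - 48099\right) = - 28464 \left(\frac{146497}{46} - 48099\right) = \left(-28464\right) \left(- \frac{2066057}{46}\right) = \frac{29404123224}{23}$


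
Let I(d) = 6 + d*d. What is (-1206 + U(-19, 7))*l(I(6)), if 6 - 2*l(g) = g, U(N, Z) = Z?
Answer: 21582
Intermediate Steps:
I(d) = 6 + d²
l(g) = 3 - g/2
(-1206 + U(-19, 7))*l(I(6)) = (-1206 + 7)*(3 - (6 + 6²)/2) = -1199*(3 - (6 + 36)/2) = -1199*(3 - ½*42) = -1199*(3 - 21) = -1199*(-18) = 21582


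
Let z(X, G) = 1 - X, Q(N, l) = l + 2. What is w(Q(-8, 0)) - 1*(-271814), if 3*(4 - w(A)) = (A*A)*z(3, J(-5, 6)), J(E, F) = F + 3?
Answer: 815462/3 ≈ 2.7182e+5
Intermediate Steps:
Q(N, l) = 2 + l
J(E, F) = 3 + F
w(A) = 4 + 2*A**2/3 (w(A) = 4 - A*A*(1 - 1*3)/3 = 4 - A**2*(1 - 3)/3 = 4 - A**2*(-2)/3 = 4 - (-2)*A**2/3 = 4 + 2*A**2/3)
w(Q(-8, 0)) - 1*(-271814) = (4 + 2*(2 + 0)**2/3) - 1*(-271814) = (4 + (2/3)*2**2) + 271814 = (4 + (2/3)*4) + 271814 = (4 + 8/3) + 271814 = 20/3 + 271814 = 815462/3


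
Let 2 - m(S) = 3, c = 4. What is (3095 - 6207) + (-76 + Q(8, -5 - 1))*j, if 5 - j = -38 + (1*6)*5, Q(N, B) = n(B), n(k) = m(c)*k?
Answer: -4022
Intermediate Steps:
m(S) = -1 (m(S) = 2 - 1*3 = 2 - 3 = -1)
n(k) = -k
Q(N, B) = -B
j = 13 (j = 5 - (-38 + (1*6)*5) = 5 - (-38 + 6*5) = 5 - (-38 + 30) = 5 - 1*(-8) = 5 + 8 = 13)
(3095 - 6207) + (-76 + Q(8, -5 - 1))*j = (3095 - 6207) + (-76 - (-5 - 1))*13 = -3112 + (-76 - 1*(-6))*13 = -3112 + (-76 + 6)*13 = -3112 - 70*13 = -3112 - 910 = -4022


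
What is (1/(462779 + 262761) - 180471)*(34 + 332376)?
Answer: -4352540950157699/72554 ≈ -5.9990e+10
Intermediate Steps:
(1/(462779 + 262761) - 180471)*(34 + 332376) = (1/725540 - 180471)*332410 = -130938929339/725540*332410 = -4352540950157699/72554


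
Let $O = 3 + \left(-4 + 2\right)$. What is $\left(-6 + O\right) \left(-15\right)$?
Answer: $75$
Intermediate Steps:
$O = 1$ ($O = 3 - 2 = 1$)
$\left(-6 + O\right) \left(-15\right) = \left(-6 + 1\right) \left(-15\right) = \left(-5\right) \left(-15\right) = 75$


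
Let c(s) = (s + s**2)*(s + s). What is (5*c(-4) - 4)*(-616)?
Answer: 298144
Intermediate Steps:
c(s) = 2*s*(s + s**2) (c(s) = (s + s**2)*(2*s) = 2*s*(s + s**2))
(5*c(-4) - 4)*(-616) = (5*(2*(-4)**2*(1 - 4)) - 4)*(-616) = (5*(2*16*(-3)) - 4)*(-616) = (5*(-96) - 4)*(-616) = (-480 - 4)*(-616) = -484*(-616) = 298144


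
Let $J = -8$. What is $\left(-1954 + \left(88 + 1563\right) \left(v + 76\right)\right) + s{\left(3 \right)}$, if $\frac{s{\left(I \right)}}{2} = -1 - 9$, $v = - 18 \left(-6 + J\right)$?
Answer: $539554$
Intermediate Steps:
$v = 252$ ($v = - 18 \left(-6 - 8\right) = \left(-18\right) \left(-14\right) = 252$)
$s{\left(I \right)} = -20$ ($s{\left(I \right)} = 2 \left(-1 - 9\right) = 2 \left(-10\right) = -20$)
$\left(-1954 + \left(88 + 1563\right) \left(v + 76\right)\right) + s{\left(3 \right)} = \left(-1954 + \left(88 + 1563\right) \left(252 + 76\right)\right) - 20 = \left(-1954 + 1651 \cdot 328\right) - 20 = \left(-1954 + 541528\right) - 20 = 539574 - 20 = 539554$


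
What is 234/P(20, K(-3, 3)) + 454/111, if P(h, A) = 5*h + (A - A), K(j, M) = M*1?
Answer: 35687/5550 ≈ 6.4301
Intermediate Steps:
K(j, M) = M
P(h, A) = 5*h (P(h, A) = 5*h + 0 = 5*h)
234/P(20, K(-3, 3)) + 454/111 = 234/((5*20)) + 454/111 = 234/100 + 454*(1/111) = 234*(1/100) + 454/111 = 117/50 + 454/111 = 35687/5550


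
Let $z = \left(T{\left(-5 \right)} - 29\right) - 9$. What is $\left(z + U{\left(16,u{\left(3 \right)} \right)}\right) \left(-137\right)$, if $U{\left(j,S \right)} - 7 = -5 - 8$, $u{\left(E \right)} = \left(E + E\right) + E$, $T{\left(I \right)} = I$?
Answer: $6713$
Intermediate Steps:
$z = -43$ ($z = \left(-5 - 29\right) - 9 = -34 - 9 = -43$)
$u{\left(E \right)} = 3 E$ ($u{\left(E \right)} = 2 E + E = 3 E$)
$U{\left(j,S \right)} = -6$ ($U{\left(j,S \right)} = 7 - 13 = -6$)
$\left(z + U{\left(16,u{\left(3 \right)} \right)}\right) \left(-137\right) = \left(-43 - 6\right) \left(-137\right) = \left(-49\right) \left(-137\right) = 6713$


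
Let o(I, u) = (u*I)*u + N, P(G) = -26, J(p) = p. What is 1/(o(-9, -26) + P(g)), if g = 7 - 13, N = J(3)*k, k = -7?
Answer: -1/6131 ≈ -0.00016311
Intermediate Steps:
N = -21 (N = 3*(-7) = -21)
g = -6
o(I, u) = -21 + I*u**2 (o(I, u) = (u*I)*u - 21 = (I*u)*u - 21 = I*u**2 - 21 = -21 + I*u**2)
1/(o(-9, -26) + P(g)) = 1/((-21 - 9*(-26)**2) - 26) = 1/((-21 - 9*676) - 26) = 1/((-21 - 6084) - 26) = 1/(-6105 - 26) = 1/(-6131) = -1/6131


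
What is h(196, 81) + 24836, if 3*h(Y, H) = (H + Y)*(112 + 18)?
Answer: 110518/3 ≈ 36839.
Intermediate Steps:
h(Y, H) = 130*H/3 + 130*Y/3 (h(Y, H) = ((H + Y)*(112 + 18))/3 = ((H + Y)*130)/3 = (130*H + 130*Y)/3 = 130*H/3 + 130*Y/3)
h(196, 81) + 24836 = ((130/3)*81 + (130/3)*196) + 24836 = (3510 + 25480/3) + 24836 = 36010/3 + 24836 = 110518/3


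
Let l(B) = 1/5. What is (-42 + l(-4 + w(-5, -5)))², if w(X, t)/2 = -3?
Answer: 43681/25 ≈ 1747.2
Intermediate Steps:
w(X, t) = -6 (w(X, t) = 2*(-3) = -6)
l(B) = ⅕
(-42 + l(-4 + w(-5, -5)))² = (-42 + ⅕)² = (-209/5)² = 43681/25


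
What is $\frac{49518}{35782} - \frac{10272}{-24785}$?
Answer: $\frac{797428167}{443428435} \approx 1.7983$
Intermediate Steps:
$\frac{49518}{35782} - \frac{10272}{-24785} = 49518 \cdot \frac{1}{35782} - - \frac{10272}{24785} = \frac{24759}{17891} + \frac{10272}{24785} = \frac{797428167}{443428435}$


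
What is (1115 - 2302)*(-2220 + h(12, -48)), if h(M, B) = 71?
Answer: 2550863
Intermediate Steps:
(1115 - 2302)*(-2220 + h(12, -48)) = (1115 - 2302)*(-2220 + 71) = -1187*(-2149) = 2550863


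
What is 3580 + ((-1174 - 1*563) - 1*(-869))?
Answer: 2712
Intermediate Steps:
3580 + ((-1174 - 1*563) - 1*(-869)) = 3580 + ((-1174 - 563) + 869) = 3580 + (-1737 + 869) = 3580 - 868 = 2712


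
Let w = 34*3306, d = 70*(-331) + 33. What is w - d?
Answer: 135541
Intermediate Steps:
d = -23137 (d = -23170 + 33 = -23137)
w = 112404
w - d = 112404 - 1*(-23137) = 112404 + 23137 = 135541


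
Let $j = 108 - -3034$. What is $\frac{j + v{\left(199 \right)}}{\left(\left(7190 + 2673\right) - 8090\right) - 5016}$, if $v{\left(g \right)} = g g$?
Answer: $- \frac{42743}{3243} \approx -13.18$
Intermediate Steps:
$v{\left(g \right)} = g^{2}$
$j = 3142$ ($j = 108 + 3034 = 3142$)
$\frac{j + v{\left(199 \right)}}{\left(\left(7190 + 2673\right) - 8090\right) - 5016} = \frac{3142 + 199^{2}}{\left(\left(7190 + 2673\right) - 8090\right) - 5016} = \frac{3142 + 39601}{\left(9863 - 8090\right) - 5016} = \frac{42743}{1773 - 5016} = \frac{42743}{-3243} = 42743 \left(- \frac{1}{3243}\right) = - \frac{42743}{3243}$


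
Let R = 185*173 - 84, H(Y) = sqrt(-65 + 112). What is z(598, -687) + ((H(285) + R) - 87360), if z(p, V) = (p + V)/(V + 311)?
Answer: -20844975/376 + sqrt(47) ≈ -55432.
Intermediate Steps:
H(Y) = sqrt(47)
R = 31921 (R = 32005 - 84 = 31921)
z(p, V) = (V + p)/(311 + V)
z(598, -687) + ((H(285) + R) - 87360) = (-687 + 598)/(311 - 687) + ((sqrt(47) + 31921) - 87360) = -89/(-376) + ((31921 + sqrt(47)) - 87360) = -1/376*(-89) + (-55439 + sqrt(47)) = 89/376 + (-55439 + sqrt(47)) = -20844975/376 + sqrt(47)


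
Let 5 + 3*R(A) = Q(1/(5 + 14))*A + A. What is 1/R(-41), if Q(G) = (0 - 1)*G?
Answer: -57/833 ≈ -0.068427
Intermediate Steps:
Q(G) = -G
R(A) = -5/3 + 6*A/19 (R(A) = -5/3 + ((-1/(5 + 14))*A + A)/3 = -5/3 + ((-1/19)*A + A)/3 = -5/3 + ((-1*1/19)*A + A)/3 = -5/3 + (-A/19 + A)/3 = -5/3 + (18*A/19)/3 = -5/3 + 6*A/19)
1/R(-41) = 1/(-5/3 + (6/19)*(-41)) = 1/(-5/3 - 246/19) = 1/(-833/57) = -57/833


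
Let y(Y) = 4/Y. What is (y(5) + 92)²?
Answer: 215296/25 ≈ 8611.8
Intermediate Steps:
(y(5) + 92)² = (4/5 + 92)² = (4*(⅕) + 92)² = (⅘ + 92)² = (464/5)² = 215296/25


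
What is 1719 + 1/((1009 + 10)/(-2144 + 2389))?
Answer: 1751906/1019 ≈ 1719.2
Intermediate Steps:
1719 + 1/((1009 + 10)/(-2144 + 2389)) = 1719 + 1/(1019/245) = 1719 + 245/1019 = 1751906/1019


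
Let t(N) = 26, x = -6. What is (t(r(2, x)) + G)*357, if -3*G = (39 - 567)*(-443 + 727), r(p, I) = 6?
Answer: 17853570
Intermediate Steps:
G = 49984 (G = -(39 - 567)*(-443 + 727)/3 = -(-176)*284 = -⅓*(-149952) = 49984)
(t(r(2, x)) + G)*357 = (26 + 49984)*357 = 50010*357 = 17853570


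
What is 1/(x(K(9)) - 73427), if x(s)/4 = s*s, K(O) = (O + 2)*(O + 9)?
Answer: 1/83389 ≈ 1.1992e-5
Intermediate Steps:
K(O) = (2 + O)*(9 + O)
x(s) = 4*s**2 (x(s) = 4*(s*s) = 4*s**2)
1/(x(K(9)) - 73427) = 1/(4*(18 + 9**2 + 11*9)**2 - 73427) = 1/(4*(18 + 81 + 99)**2 - 73427) = 1/(4*198**2 - 73427) = 1/(4*39204 - 73427) = 1/(156816 - 73427) = 1/83389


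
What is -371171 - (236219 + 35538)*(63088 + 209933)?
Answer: -74195739068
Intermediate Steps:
-371171 - (236219 + 35538)*(63088 + 209933) = -371171 - 271757*273021 = -371171 - 1*74195367897 = -371171 - 74195367897 = -74195739068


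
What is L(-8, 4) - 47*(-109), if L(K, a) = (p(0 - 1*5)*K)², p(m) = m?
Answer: 6723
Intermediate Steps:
L(K, a) = 25*K² (L(K, a) = ((0 - 1*5)*K)² = ((0 - 5)*K)² = (-5*K)² = 25*K²)
L(-8, 4) - 47*(-109) = 25*(-8)² - 47*(-109) = 25*64 + 5123 = 1600 + 5123 = 6723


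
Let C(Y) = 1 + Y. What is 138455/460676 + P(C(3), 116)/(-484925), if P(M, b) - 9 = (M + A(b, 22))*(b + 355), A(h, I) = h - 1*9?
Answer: 1230044081/6382665980 ≈ 0.19272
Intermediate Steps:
A(h, I) = -9 + h (A(h, I) = h - 9 = -9 + h)
P(M, b) = 9 + (355 + b)*(-9 + M + b) (P(M, b) = 9 + (M + (-9 + b))*(b + 355) = 9 + (-9 + M + b)*(355 + b) = 9 + (355 + b)*(-9 + M + b))
138455/460676 + P(C(3), 116)/(-484925) = 138455/460676 + (-3186 + 116² + 346*116 + 355*(1 + 3) + (1 + 3)*116)/(-484925) = 138455*(1/460676) + (-3186 + 13456 + 40136 + 355*4 + 4*116)*(-1/484925) = 138455/460676 + (-3186 + 13456 + 40136 + 1420 + 464)*(-1/484925) = 138455/460676 + 52290*(-1/484925) = 138455/460676 - 1494/13855 = 1230044081/6382665980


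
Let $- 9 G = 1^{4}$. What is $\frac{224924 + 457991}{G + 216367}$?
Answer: $\frac{6146235}{1947302} \approx 3.1563$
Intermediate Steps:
$G = - \frac{1}{9}$ ($G = - \frac{1^{4}}{9} = \left(- \frac{1}{9}\right) 1 = - \frac{1}{9} \approx -0.11111$)
$\frac{224924 + 457991}{G + 216367} = \frac{224924 + 457991}{- \frac{1}{9} + 216367} = \frac{682915}{\frac{1947302}{9}} = 682915 \cdot \frac{9}{1947302} = \frac{6146235}{1947302}$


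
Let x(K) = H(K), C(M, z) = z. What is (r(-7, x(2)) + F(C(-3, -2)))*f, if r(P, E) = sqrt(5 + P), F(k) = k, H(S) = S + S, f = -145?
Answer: 290 - 145*I*sqrt(2) ≈ 290.0 - 205.06*I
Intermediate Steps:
H(S) = 2*S
x(K) = 2*K
(r(-7, x(2)) + F(C(-3, -2)))*f = (sqrt(5 - 7) - 2)*(-145) = (sqrt(-2) - 2)*(-145) = (I*sqrt(2) - 2)*(-145) = (-2 + I*sqrt(2))*(-145) = 290 - 145*I*sqrt(2)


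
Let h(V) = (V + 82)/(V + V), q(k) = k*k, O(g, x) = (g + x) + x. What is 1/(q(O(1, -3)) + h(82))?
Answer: 1/26 ≈ 0.038462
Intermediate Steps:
O(g, x) = g + 2*x
q(k) = k²
h(V) = (82 + V)/(2*V) (h(V) = (82 + V)/((2*V)) = (82 + V)*(1/(2*V)) = (82 + V)/(2*V))
1/(q(O(1, -3)) + h(82)) = 1/((1 + 2*(-3))² + (½)*(82 + 82)/82) = 1/((1 - 6)² + (½)*(1/82)*164) = 1/((-5)² + 1) = 1/(25 + 1) = 1/26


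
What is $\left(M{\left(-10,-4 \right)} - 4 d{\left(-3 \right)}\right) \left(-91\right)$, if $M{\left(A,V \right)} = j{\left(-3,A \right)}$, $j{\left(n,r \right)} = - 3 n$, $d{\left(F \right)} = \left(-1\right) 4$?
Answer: $-2275$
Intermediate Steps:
$d{\left(F \right)} = -4$
$M{\left(A,V \right)} = 9$ ($M{\left(A,V \right)} = \left(-3\right) \left(-3\right) = 9$)
$\left(M{\left(-10,-4 \right)} - 4 d{\left(-3 \right)}\right) \left(-91\right) = \left(9 - -16\right) \left(-91\right) = \left(9 + 16\right) \left(-91\right) = 25 \left(-91\right) = -2275$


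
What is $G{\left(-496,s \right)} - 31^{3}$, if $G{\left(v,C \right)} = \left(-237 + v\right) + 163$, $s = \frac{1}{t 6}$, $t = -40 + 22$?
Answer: $-30361$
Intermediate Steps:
$t = -18$
$s = - \frac{1}{108}$ ($s = \frac{1}{\left(-18\right) 6} = \frac{1}{-108} = - \frac{1}{108} \approx -0.0092593$)
$G{\left(v,C \right)} = -74 + v$
$G{\left(-496,s \right)} - 31^{3} = \left(-74 - 496\right) - 31^{3} = -570 - 29791 = -30361$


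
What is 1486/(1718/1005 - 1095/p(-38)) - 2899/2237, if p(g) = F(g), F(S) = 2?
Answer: -9861921881/2454076243 ≈ -4.0186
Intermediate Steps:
p(g) = 2
1486/(1718/1005 - 1095/p(-38)) - 2899/2237 = 1486/(1718/1005 - 1095/2) - 2899/2237 = 1486/(-1097039/2010) - 2899/2237 = 1486*(-2010/1097039) - 2899/2237 = -2986860/1097039 - 2899/2237 = -9861921881/2454076243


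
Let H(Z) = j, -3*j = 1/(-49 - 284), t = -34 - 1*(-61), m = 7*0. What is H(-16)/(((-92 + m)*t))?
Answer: -1/2481516 ≈ -4.0298e-7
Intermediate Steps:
m = 0
t = 27 (t = -34 + 61 = 27)
j = 1/999 (j = -1/(3*(-49 - 284)) = -1/3/(-333) = -1/3*(-1/333) = 1/999 ≈ 0.0010010)
H(Z) = 1/999
H(-16)/(((-92 + m)*t)) = 1/(999*(((-92 + 0)*27))) = 1/(999*((-92*27))) = (1/999)/(-2484) = (1/999)*(-1/2484) = -1/2481516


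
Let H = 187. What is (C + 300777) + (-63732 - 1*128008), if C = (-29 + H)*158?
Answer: 134001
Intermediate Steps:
C = 24964 (C = (-29 + 187)*158 = 158*158 = 24964)
(C + 300777) + (-63732 - 1*128008) = (24964 + 300777) + (-63732 - 1*128008) = 325741 + (-63732 - 128008) = 325741 - 191740 = 134001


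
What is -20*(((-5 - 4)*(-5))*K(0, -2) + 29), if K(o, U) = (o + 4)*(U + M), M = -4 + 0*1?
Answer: 21020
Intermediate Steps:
M = -4 (M = -4 + 0 = -4)
K(o, U) = (-4 + U)*(4 + o) (K(o, U) = (o + 4)*(U - 4) = (4 + o)*(-4 + U) = (-4 + U)*(4 + o))
-20*(((-5 - 4)*(-5))*K(0, -2) + 29) = -20*(((-5 - 4)*(-5))*(-16 - 4*0 + 4*(-2) - 2*0) + 29) = -20*((-9*(-5))*(-16 + 0 - 8 + 0) + 29) = -20*(45*(-24) + 29) = -20*(-1080 + 29) = -20*(-1051) = 21020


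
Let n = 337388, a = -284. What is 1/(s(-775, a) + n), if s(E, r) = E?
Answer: 1/336613 ≈ 2.9708e-6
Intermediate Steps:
1/(s(-775, a) + n) = 1/(-775 + 337388) = 1/336613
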